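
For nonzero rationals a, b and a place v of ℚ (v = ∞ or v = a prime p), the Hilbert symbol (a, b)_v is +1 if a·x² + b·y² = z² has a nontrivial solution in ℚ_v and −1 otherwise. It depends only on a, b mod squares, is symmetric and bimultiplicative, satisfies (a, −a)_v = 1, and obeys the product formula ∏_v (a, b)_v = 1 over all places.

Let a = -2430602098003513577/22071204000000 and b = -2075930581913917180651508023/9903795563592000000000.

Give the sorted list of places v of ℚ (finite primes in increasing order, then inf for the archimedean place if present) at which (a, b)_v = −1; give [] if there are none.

Mod squares: a ≡ -17, b ≡ -1235. Check v ∈ {∞, 2, 3, 5, 7, 11, 13, 17, 19, 29, 41}.
v=13: a=13^4·(≡1), b=13^5·(≡9) mod 13; (1|13)=+1, (9|13)=+1; (−1)^{4·5·6}·(+1)^5·(+1)^4 = +1.
v=11: a=11^6·(≡1), b=11^8·(≡7) mod 11; (1|11)=+1, (7|11)=-1; (−1)^{6·8·5}·(+1)^8·(-1)^6 = +1.
v=3: a=3^-8·(≡1), b=3^-6·(≡1) mod 3; (1|3)=+1, (1|3)=+1; (−1)^{-8·-6·1}·(+1)^-6·(+1)^-8 = +1.
v=29: a=29^-2·(≡17), b=29^-4·(≡11) mod 29; (17|29)=-1, (11|29)=-1; (−1)^{-2·-4·14}·(-1)^-4·(-1)^-2 = +1.
v=41: a=41^4·(≡6), b=41^6·(≡32) mod 41; (6|41)=-1, (32|41)=+1; (−1)^{4·6·20}·(-1)^6·(+1)^4 = +1.
v=7: a=7^0·(≡4), b=7^-4·(≡1) mod 7; (4|7)=+1, (1|7)=+1; (−1)^{0·-4·3}·(+1)^-4·(+1)^0 = +1.
v=17: a=17^1·(≡2), b=17^2·(≡14) mod 17; (2|17)=+1, (14|17)=-1; (−1)^{1·2·8}·(+1)^2·(-1)^1 = -1.
v=2: v_2(a)=-8, v_2(b)=-12; units ≡ 7, 5 (mod 8); ε·ε+αω+βω = 1·0+-8·1+-12·0 ≡ 0  ⇒  (a,b)_2 = +1.
v=19: a=19^0·(≡15), b=19^1·(≡17) mod 19; (15|19)=-1, (17|19)=+1; (−1)^{0·1·9}·(-1)^1·(+1)^0 = -1.
v=∞: -17 < 0 and -1235 < 0  ⇒  (a,b)_∞ = -1.
v=5: a=5^-6·(≡3), b=5^-9·(≡3) mod 5; (3|5)=-1, (3|5)=-1; (−1)^{-6·-9·2}·(-1)^-9·(-1)^-6 = -1.
(-17, -1235 / ℚ) ramifies at {5, 17, 19, ∞}: a division algebra.

[5, 17, 19, inf]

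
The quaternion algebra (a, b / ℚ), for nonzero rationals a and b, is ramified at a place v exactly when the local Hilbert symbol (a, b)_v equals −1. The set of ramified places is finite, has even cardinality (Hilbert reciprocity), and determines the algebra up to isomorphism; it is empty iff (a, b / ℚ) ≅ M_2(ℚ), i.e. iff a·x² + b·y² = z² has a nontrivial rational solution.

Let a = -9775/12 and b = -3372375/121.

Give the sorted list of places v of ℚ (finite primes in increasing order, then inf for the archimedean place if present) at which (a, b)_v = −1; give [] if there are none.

(a, b) ≡ (-1173, -255) mod (ℚ^×)²; places V = {2, 3, 5, 11, 17, 23, ∞}.
(a,b)_23: α=1, u≡1; β=2, v≡7 (mod 23); (1|23)=+1, (7|23)=-1; sign (−1)^0·+1^2·-1^1 = -1.
(a,b)_2: α=-2, β=0; u≡3, v≡1 (mod 8); ε(u)ε(v)=1·0, αω(v)=-2·0, βω(u)=0·1; sum ≡ 0  ⇒  +1.
(a,b)_5: α=2, u≡2; β=3, v≡1 (mod 5); (2|5)=-1, (1|5)=+1; sign (−1)^0·-1^3·+1^2 = -1.
(a,b)_11: α=0, u≡4; β=-2, v≡5 (mod 11); (4|11)=+1, (5|11)=+1; sign (−1)^0·+1^-2·+1^0 = +1.
(a,b)_17: α=1, u≡13; β=1, v≡16 (mod 17); (13|17)=+1, (16|17)=+1; sign (−1)^0·+1^1·+1^1 = +1.
(a,b)_∞: sgn(-1173)=−, sgn(-255)=−, so -1.
(a,b)_3: α=-1, u≡2; β=1, v≡2 (mod 3); (2|3)=-1, (2|3)=-1; sign (−1)^1·-1^1·-1^-1 = -1.
(-1173, -255 / ℚ) ramifies at {3, 5, 23, ∞}: a division algebra.

[3, 5, 23, inf]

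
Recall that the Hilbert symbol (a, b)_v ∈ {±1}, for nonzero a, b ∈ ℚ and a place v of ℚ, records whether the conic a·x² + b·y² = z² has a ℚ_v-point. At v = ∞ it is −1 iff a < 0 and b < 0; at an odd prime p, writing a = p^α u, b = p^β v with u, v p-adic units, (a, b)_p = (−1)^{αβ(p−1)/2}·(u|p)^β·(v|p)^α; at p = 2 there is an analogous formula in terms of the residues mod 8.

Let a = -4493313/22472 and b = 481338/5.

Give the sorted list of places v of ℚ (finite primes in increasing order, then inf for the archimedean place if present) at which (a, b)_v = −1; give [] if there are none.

[3, 11]

(a, b) ≡ (-66, 2210) mod (ℚ^×)²; places V = {2, 3, 5, 11, 13, 17, 41, 53, ∞}.
(a,b)_∞: sgn(-66)=−, sgn(2210)=+, so +1.
(a,b)_53: α=-2, u≡10; β=0, v≡9 (mod 53); (10|53)=+1, (9|53)=+1; sign (−1)^0·+1^0·+1^-2 = +1.
(a,b)_41: α=2, u≡39; β=0, v≡16 (mod 41); (39|41)=+1, (16|41)=+1; sign (−1)^0·+1^0·+1^2 = +1.
(a,b)_11: α=1, u≡9; β=2, v≡8 (mod 11); (9|11)=+1, (8|11)=-1; sign (−1)^0·+1^2·-1^1 = -1.
(a,b)_13: α=0, u≡9; β=1, v≡3 (mod 13); (9|13)=+1, (3|13)=+1; sign (−1)^0·+1^1·+1^0 = +1.
(a,b)_5: α=0, u≡1; β=-1, v≡3 (mod 5); (1|5)=+1, (3|5)=-1; sign (−1)^0·+1^-1·-1^0 = +1.
(a,b)_3: α=5, u≡2; β=2, v≡2 (mod 3); (2|3)=-1, (2|3)=-1; sign (−1)^0·-1^2·-1^5 = -1.
(a,b)_2: α=-3, β=1; u≡7, v≡1 (mod 8); ε(u)ε(v)=1·0, αω(v)=-3·0, βω(u)=1·0; sum ≡ 0  ⇒  +1.
(a,b)_17: α=0, u≡13; β=1, v≡12 (mod 17); (13|17)=+1, (12|17)=-1; sign (−1)^0·+1^1·-1^0 = +1.
|Ram(-66, 2210)| = 2, even; anisotropic at {3, 11}.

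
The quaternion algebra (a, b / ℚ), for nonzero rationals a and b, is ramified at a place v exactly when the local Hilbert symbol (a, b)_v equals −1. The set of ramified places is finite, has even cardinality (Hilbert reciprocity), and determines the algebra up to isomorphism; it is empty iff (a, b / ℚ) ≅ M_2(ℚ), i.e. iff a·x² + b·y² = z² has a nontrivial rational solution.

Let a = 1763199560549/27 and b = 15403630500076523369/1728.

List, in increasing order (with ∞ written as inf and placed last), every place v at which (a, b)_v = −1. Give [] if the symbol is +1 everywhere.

Mod squares: a ≡ 161727, b ≡ 3571107. Check v ∈ {∞, 2, 3, 7, 17, 19, 31, 37, 43, 47}.
v=2: v_2(a)=0, v_2(b)=-6; units ≡ 7, 3 (mod 8); ε·ε+αω+βω = 1·1+0·1+-6·0 ≡ 1  ⇒  (a,b)_2 = -1.
v=7: a=7^2·(≡6), b=7^2·(≡1) mod 7; (6|7)=-1, (1|7)=+1; (−1)^{2·2·3}·(-1)^2·(+1)^2 = +1.
v=43: a=43^2·(≡13), b=43^3·(≡36) mod 43; (13|43)=+1, (36|43)=+1; (−1)^{2·3·21}·(+1)^3·(+1)^2 = +1.
v=37: a=37^1·(≡19), b=37^2·(≡14) mod 37; (19|37)=-1, (14|37)=-1; (−1)^{1·2·18}·(-1)^2·(-1)^1 = -1.
v=19: a=19^2·(≡2), b=19^3·(≡16) mod 19; (2|19)=-1, (16|19)=+1; (−1)^{2·3·9}·(-1)^3·(+1)^2 = -1.
v=31: a=31^1·(≡25), b=31^1·(≡4) mod 31; (25|31)=+1, (4|31)=+1; (−1)^{1·1·15}·(+1)^1·(+1)^1 = -1.
v=3: a=3^-3·(≡2), b=3^-3·(≡2) mod 3; (2|3)=-1, (2|3)=-1; (−1)^{-3·-3·1}·(-1)^-3·(-1)^-3 = -1.
v=47: a=47^1·(≡33), b=47^1·(≡23) mod 47; (33|47)=-1, (23|47)=-1; (−1)^{1·1·23}·(-1)^1·(-1)^1 = -1.
v=17: a=17^0·(≡3), b=17^2·(≡2) mod 17; (3|17)=-1, (2|17)=+1; (−1)^{0·2·8}·(-1)^2·(+1)^0 = +1.
v=∞: 161727 > 0 and 3571107 > 0  ⇒  (a,b)_∞ = +1.
|Ram(161727, 3571107)| = 6, even; anisotropic at {2, 3, 19, 31, 37, 47}.

[2, 3, 19, 31, 37, 47]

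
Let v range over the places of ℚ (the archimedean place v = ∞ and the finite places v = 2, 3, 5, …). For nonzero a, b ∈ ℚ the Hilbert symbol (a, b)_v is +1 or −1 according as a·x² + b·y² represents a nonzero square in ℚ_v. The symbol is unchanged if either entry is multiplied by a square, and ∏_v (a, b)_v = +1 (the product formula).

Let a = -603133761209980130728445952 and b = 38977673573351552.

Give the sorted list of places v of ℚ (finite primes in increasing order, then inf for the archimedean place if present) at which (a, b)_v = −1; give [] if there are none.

[43, 53]

Mod squares: a ≡ -141298, b ≡ 2. Check v ∈ {∞, 2, 3, 13, 19, 31, 43, 53}.
v=13: a=13^4·(≡3), b=13^2·(≡8) mod 13; (3|13)=+1, (8|13)=-1; (−1)^{4·2·6}·(+1)^2·(-1)^4 = +1.
v=3: a=3^4·(≡2), b=3^0·(≡2) mod 3; (2|3)=-1, (2|3)=-1; (−1)^{4·0·1}·(-1)^0·(-1)^4 = +1.
v=53: a=53^3·(≡13), b=53^2·(≡21) mod 53; (13|53)=+1, (21|53)=-1; (−1)^{3·2·26}·(+1)^2·(-1)^3 = -1.
v=19: a=19^2·(≡4), b=19^2·(≡15) mod 19; (4|19)=+1, (15|19)=-1; (−1)^{2·2·9}·(+1)^2·(-1)^2 = +1.
v=∞: -141298 < 0 and 2 > 0  ⇒  (a,b)_∞ = +1.
v=2: v_2(a)=11, v_2(b)=7; units ≡ 7, 1 (mod 8); ε·ε+αω+βω = 1·0+11·0+7·0 ≡ 0  ⇒  (a,b)_2 = +1.
v=43: a=43^3·(≡13), b=43^2·(≡3) mod 43; (13|43)=+1, (3|43)=-1; (−1)^{3·2·21}·(+1)^2·(-1)^3 = -1.
v=31: a=31^3·(≡11), b=31^2·(≡1) mod 31; (11|31)=-1, (1|31)=+1; (−1)^{3·2·15}·(-1)^2·(+1)^3 = +1.
(-141298, 2 / ℚ) ramifies at {43, 53}: a division algebra.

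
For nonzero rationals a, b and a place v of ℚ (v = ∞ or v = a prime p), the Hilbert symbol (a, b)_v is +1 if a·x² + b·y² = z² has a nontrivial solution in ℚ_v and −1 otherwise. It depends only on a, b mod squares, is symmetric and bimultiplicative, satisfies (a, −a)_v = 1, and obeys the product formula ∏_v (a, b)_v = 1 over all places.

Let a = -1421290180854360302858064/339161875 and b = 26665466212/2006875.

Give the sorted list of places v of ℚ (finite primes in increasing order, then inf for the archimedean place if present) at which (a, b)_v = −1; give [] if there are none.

Mod squares: a ≡ -24871, b ≡ 920227. Check v ∈ {∞, 2, 3, 5, 7, 11, 13, 17, 19, 37, 41, 53}.
v=∞: -24871 < 0 and 920227 > 0  ⇒  (a,b)_∞ = +1.
v=3: a=3^2·(≡2), b=3^0·(≡1) mod 3; (2|3)=-1, (1|3)=+1; (−1)^{2·0·1}·(-1)^0·(+1)^2 = +1.
v=2: v_2(a)=4, v_2(b)=2; units ≡ 1, 3 (mod 8); ε·ε+αω+βω = 0·1+4·1+2·0 ≡ 0  ⇒  (a,b)_2 = +1.
v=5: a=5^-4·(≡4), b=5^-4·(≡2) mod 5; (4|5)=+1, (2|5)=-1; (−1)^{-4·-4·2}·(+1)^-4·(-1)^-4 = +1.
v=19: a=19^-1·(≡15), b=19^-1·(≡10) mod 19; (15|19)=-1, (10|19)=-1; (−1)^{-1·-1·9}·(-1)^-1·(-1)^-1 = -1.
v=11: a=11^1·(≡4), b=11^1·(≡10) mod 11; (4|11)=+1, (10|11)=-1; (−1)^{1·1·5}·(+1)^1·(-1)^1 = +1.
v=41: a=41^4·(≡31), b=41^0·(≡4) mod 41; (31|41)=+1, (4|41)=+1; (−1)^{4·0·20}·(+1)^0·(+1)^4 = +1.
v=13: a=13^-4·(≡8), b=13^-2·(≡10) mod 13; (8|13)=-1, (10|13)=+1; (−1)^{-4·-2·6}·(-1)^-2·(+1)^-4 = +1.
v=53: a=53^2·(≡19), b=53^2·(≡26) mod 53; (19|53)=-1, (26|53)=-1; (−1)^{2·2·26}·(-1)^2·(-1)^2 = +1.
v=7: a=7^5·(≡3), b=7^3·(≡1) mod 7; (3|7)=-1, (1|7)=+1; (−1)^{5·3·3}·(-1)^3·(+1)^5 = +1.
v=37: a=37^2·(≡21), b=37^1·(≡11) mod 37; (21|37)=+1, (11|37)=+1; (−1)^{2·1·18}·(+1)^1·(+1)^2 = +1.
v=17: a=17^3·(≡16), b=17^1·(≡11) mod 17; (16|17)=+1, (11|17)=-1; (−1)^{3·1·8}·(+1)^1·(-1)^3 = -1.
Ram(-24871, 920227) = {17, 19}; no ℚ_17-point on the conic.

[17, 19]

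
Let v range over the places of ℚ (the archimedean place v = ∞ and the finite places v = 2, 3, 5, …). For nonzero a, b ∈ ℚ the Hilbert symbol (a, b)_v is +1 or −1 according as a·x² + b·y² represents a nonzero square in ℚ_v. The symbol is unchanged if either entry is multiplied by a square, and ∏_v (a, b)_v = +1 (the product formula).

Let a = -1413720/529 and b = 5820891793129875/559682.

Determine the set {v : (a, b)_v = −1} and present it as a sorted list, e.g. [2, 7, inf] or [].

[3, 5, 7, 11]

(a, b) ≡ (-39270, 2310) mod (ℚ^×)²; places V = {2, 3, 5, 7, 11, 17, 23, ∞}.
(a,b)_5: α=1, u≡4; β=3, v≡2 (mod 5); (4|5)=+1, (2|5)=-1; sign (−1)^0·+1^3·-1^1 = -1.
(a,b)_7: α=1, u≡1; β=9, v≡2 (mod 7); (1|7)=+1, (2|7)=+1; sign (−1)^1·+1^9·+1^1 = -1.
(a,b)_∞: sgn(-39270)=−, sgn(2310)=+, so +1.
(a,b)_2: α=3, β=-1; u≡5, v≡3 (mod 8); ε(u)ε(v)=0·1, αω(v)=3·1, βω(u)=-1·1; sum ≡ 0  ⇒  +1.
(a,b)_3: α=3, u≡2; β=1, v≡2 (mod 3); (2|3)=-1, (2|3)=-1; sign (−1)^1·-1^1·-1^3 = -1.
(a,b)_11: α=1, u≡4; β=3, v≡1 (mod 11); (4|11)=+1, (1|11)=+1; sign (−1)^1·+1^3·+1^1 = -1.
(a,b)_17: α=1, u≡2; β=2, v≡2 (mod 17); (2|17)=+1, (2|17)=+1; sign (−1)^0·+1^2·+1^1 = +1.
(a,b)_23: α=-2, u≡21; β=-4, v≡11 (mod 23); (21|23)=-1, (11|23)=-1; sign (−1)^0·-1^-4·-1^-2 = +1.
Ram(-39270, 2310) = {3, 5, 7, 11}; no ℚ_3-point on the conic.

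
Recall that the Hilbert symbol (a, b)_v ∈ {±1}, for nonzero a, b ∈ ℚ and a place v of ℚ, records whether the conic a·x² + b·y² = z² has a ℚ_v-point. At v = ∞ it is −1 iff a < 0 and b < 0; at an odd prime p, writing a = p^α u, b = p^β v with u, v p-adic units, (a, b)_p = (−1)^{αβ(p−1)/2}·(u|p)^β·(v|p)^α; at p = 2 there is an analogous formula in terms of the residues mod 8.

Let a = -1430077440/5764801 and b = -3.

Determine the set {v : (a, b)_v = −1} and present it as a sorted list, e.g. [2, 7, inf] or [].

[3, 5, 11, inf]

Mod squares: a ≡ -165, b ≡ -3. Check v ∈ {∞, 2, 3, 5, 7, 11, 23}.
v=5: a=5^1·(≡2), b=5^0·(≡2) mod 5; (2|5)=-1, (2|5)=-1; (−1)^{1·0·2}·(-1)^0·(-1)^1 = -1.
v=23: a=23^2·(≡5), b=23^0·(≡20) mod 23; (5|23)=-1, (20|23)=-1; (−1)^{2·0·11}·(-1)^0·(-1)^2 = +1.
v=7: a=7^-8·(≡6), b=7^0·(≡4) mod 7; (6|7)=-1, (4|7)=+1; (−1)^{-8·0·3}·(-1)^0·(+1)^-8 = +1.
v=3: a=3^1·(≡2), b=3^1·(≡2) mod 3; (2|3)=-1, (2|3)=-1; (−1)^{1·1·1}·(-1)^1·(-1)^1 = -1.
v=11: a=11^1·(≡10), b=11^0·(≡8) mod 11; (10|11)=-1, (8|11)=-1; (−1)^{1·0·5}·(-1)^0·(-1)^1 = -1.
v=2: v_2(a)=14, v_2(b)=0; units ≡ 3, 5 (mod 8); ε·ε+αω+βω = 1·0+14·1+0·1 ≡ 0  ⇒  (a,b)_2 = +1.
v=∞: -165 < 0 and -3 < 0  ⇒  (a,b)_∞ = -1.
Ram(-165, -3) = {3, 5, 11, ∞}; no ℚ_3-point on the conic.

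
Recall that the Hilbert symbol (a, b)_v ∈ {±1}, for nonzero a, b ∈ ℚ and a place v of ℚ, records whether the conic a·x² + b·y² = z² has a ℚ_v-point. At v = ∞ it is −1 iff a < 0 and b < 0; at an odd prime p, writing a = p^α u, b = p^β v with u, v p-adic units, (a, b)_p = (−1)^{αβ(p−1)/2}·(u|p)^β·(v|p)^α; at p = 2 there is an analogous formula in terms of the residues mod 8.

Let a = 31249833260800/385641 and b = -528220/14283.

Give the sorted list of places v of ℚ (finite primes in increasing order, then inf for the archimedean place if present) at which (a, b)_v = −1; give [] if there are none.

[2, 5, 7, 11]

(a, b) ≡ (7, -165) mod (ℚ^×)²; places V = {2, 3, 5, 7, 11, 23, ∞}.
(a,b)_5: α=2, u≡2; β=1, v≡2 (mod 5); (2|5)=-1, (2|5)=-1; sign (−1)^0·-1^1·-1^2 = -1.
(a,b)_23: α=-2, u≡5; β=-2, v≡11 (mod 23); (5|23)=-1, (11|23)=-1; sign (−1)^0·-1^-2·-1^-2 = +1.
(a,b)_7: α=9, u≡1; β=4, v≡6 (mod 7); (1|7)=+1, (6|7)=-1; sign (−1)^0·+1^4·-1^9 = -1.
(a,b)_2: α=8, β=2; u≡7, v≡3 (mod 8); ε(u)ε(v)=1·1, αω(v)=8·1, βω(u)=2·0; sum ≡ 1  ⇒  -1.
(a,b)_11: α=2, u≡2; β=1, v≡10 (mod 11); (2|11)=-1, (10|11)=-1; sign (−1)^0·-1^1·-1^2 = -1.
(a,b)_∞: sgn(7)=+, sgn(-165)=−, so +1.
(a,b)_3: α=-6, u≡1; β=-3, v≡2 (mod 3); (1|3)=+1, (2|3)=-1; sign (−1)^0·+1^-3·-1^-6 = +1.
Ram(7, -165) = {2, 5, 7, 11}; no ℚ_2-point on the conic.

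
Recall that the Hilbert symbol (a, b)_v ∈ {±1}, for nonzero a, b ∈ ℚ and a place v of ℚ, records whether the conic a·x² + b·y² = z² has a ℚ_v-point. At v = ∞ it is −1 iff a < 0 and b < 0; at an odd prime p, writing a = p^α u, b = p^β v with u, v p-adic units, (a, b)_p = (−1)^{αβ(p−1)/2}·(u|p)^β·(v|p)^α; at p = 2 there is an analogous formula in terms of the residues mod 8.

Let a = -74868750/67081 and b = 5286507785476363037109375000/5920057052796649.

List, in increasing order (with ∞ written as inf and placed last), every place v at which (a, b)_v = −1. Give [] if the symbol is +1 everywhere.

(a, b) ≡ (-110, 1385670) mod (ℚ^×)²; places V = {2, 3, 5, 7, 11, 13, 17, 19, 31, 37, ∞}.
(a,b)_7: α=-2, u≡4; β=-4, v≡5 (mod 7); (4|7)=+1, (5|7)=-1; sign (−1)^0·+1^-4·-1^-2 = +1.
(a,b)_∞: sgn(-110)=−, sgn(1385670)=+, so +1.
(a,b)_13: α=0, u≡5; β=1, v≡1 (mod 13); (5|13)=-1, (1|13)=+1; sign (−1)^0·-1^1·+1^0 = -1.
(a,b)_17: α=0, u≡2; β=1, v≡14 (mod 17); (2|17)=+1, (14|17)=-1; sign (−1)^0·+1^1·-1^0 = +1.
(a,b)_31: α=0, u≡10; β=-2, v≡28 (mod 31); (10|31)=+1, (28|31)=+1; sign (−1)^0·+1^-2·+1^0 = +1.
(a,b)_2: α=1, β=3; u≡1, v≡3 (mod 8); ε(u)ε(v)=0·1, αω(v)=1·1, βω(u)=3·0; sum ≡ 1  ⇒  -1.
(a,b)_37: α=-2, u≡7; β=-6, v≡5 (mod 37); (7|37)=+1, (5|37)=-1; sign (−1)^0·+1^-6·-1^-2 = +1.
(a,b)_5: α=5, u≡2; β=15, v≡1 (mod 5); (2|5)=-1, (1|5)=+1; sign (−1)^0·-1^15·+1^5 = -1.
(a,b)_11: α=3, u≡5; β=9, v≡1 (mod 11); (5|11)=+1, (1|11)=+1; sign (−1)^1·+1^9·+1^3 = -1.
(a,b)_3: α=2, u≡1; β=7, v≡1 (mod 3); (1|3)=+1, (1|3)=+1; sign (−1)^0·+1^7·+1^2 = +1.
(a,b)_19: α=0, u≡6; β=1, v≡14 (mod 19); (6|19)=+1, (14|19)=-1; sign (−1)^0·+1^1·-1^0 = +1.
(-110, 1385670 / ℚ) ramifies at {2, 5, 11, 13}: a division algebra.

[2, 5, 11, 13]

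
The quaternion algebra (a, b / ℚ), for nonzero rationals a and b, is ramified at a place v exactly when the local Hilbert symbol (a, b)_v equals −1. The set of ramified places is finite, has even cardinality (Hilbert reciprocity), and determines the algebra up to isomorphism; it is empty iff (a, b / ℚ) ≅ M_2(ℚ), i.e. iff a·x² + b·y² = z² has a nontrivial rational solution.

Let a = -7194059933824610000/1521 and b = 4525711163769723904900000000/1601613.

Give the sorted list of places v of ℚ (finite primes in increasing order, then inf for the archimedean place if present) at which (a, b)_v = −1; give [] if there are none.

(a, b) ≡ (-629, 514406893) mod (ℚ^×)²; places V = {2, 3, 5, 7, 11, 13, 17, 19, 37, 43, ∞}.
(a,b)_∞: sgn(-629)=−, sgn(514406893)=+, so +1.
(a,b)_13: α=-2, u≡6; β=-3, v≡1 (mod 13); (6|13)=-1, (1|13)=+1; sign (−1)^0·-1^-3·+1^-2 = -1.
(a,b)_43: α=2, u≡13; β=3, v≡22 (mod 43); (13|43)=+1, (22|43)=-1; sign (−1)^0·+1^3·-1^2 = +1.
(a,b)_11: α=2, u≡9; β=3, v≡8 (mod 11); (9|11)=+1, (8|11)=-1; sign (−1)^0·+1^3·-1^2 = +1.
(a,b)_3: α=-2, u≡1; β=-6, v≡1 (mod 3); (1|3)=+1, (1|3)=+1; sign (−1)^0·+1^-6·+1^-2 = +1.
(a,b)_37: α=1, u≡29; β=1, v≡1 (mod 37); (29|37)=-1, (1|37)=+1; sign (−1)^0·-1^1·+1^1 = -1.
(a,b)_2: α=4, β=8; u≡3, v≡5 (mod 8); ε(u)ε(v)=1·0, αω(v)=4·1, βω(u)=8·1; sum ≡ 0  ⇒  +1.
(a,b)_5: α=4, u≡4; β=8, v≡3 (mod 5); (4|5)=+1, (3|5)=-1; sign (−1)^0·+1^8·-1^4 = +1.
(a,b)_7: α=2, u≡4; β=3, v≡3 (mod 7); (4|7)=+1, (3|7)=-1; sign (−1)^0·+1^3·-1^2 = +1.
(a,b)_19: α=2, u≡16; β=3, v≡16 (mod 19); (16|19)=+1, (16|19)=+1; sign (−1)^0·+1^3·+1^2 = +1.
(a,b)_17: α=3, u≡6; β=3, v≡12 (mod 17); (6|17)=-1, (12|17)=-1; sign (−1)^0·-1^3·-1^3 = +1.
Ram(-629, 514406893) = {13, 37}; no ℚ_13-point on the conic.

[13, 37]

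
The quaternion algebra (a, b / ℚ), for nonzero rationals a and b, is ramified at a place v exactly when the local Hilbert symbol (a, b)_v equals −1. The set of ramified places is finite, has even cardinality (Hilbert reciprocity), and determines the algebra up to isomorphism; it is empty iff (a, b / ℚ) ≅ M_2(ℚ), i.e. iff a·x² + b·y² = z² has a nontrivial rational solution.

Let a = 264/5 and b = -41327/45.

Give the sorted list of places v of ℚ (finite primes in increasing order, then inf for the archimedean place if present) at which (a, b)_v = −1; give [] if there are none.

[2, 3, 5, 13]

(a, b) ≡ (330, -715) mod (ℚ^×)²; places V = {2, 3, 5, 11, 13, 17, ∞}.
(a,b)_5: α=-1, u≡4; β=-1, v≡2 (mod 5); (4|5)=+1, (2|5)=-1; sign (−1)^0·+1^-1·-1^-1 = -1.
(a,b)_2: α=3, β=0; u≡5, v≡5 (mod 8); ε(u)ε(v)=0·0, αω(v)=3·1, βω(u)=0·1; sum ≡ 1  ⇒  -1.
(a,b)_17: α=0, u≡12; β=2, v≡4 (mod 17); (12|17)=-1, (4|17)=+1; sign (−1)^0·-1^2·+1^0 = +1.
(a,b)_∞: sgn(330)=+, sgn(-715)=−, so +1.
(a,b)_3: α=1, u≡2; β=-2, v≡2 (mod 3); (2|3)=-1, (2|3)=-1; sign (−1)^0·-1^-2·-1^1 = -1.
(a,b)_13: α=0, u≡6; β=1, v≡1 (mod 13); (6|13)=-1, (1|13)=+1; sign (−1)^0·-1^1·+1^0 = -1.
(a,b)_11: α=1, u≡7; β=1, v≡5 (mod 11); (7|11)=-1, (5|11)=+1; sign (−1)^1·-1^1·+1^1 = +1.
(330, -715 / ℚ) ramifies at {2, 3, 5, 13}: a division algebra.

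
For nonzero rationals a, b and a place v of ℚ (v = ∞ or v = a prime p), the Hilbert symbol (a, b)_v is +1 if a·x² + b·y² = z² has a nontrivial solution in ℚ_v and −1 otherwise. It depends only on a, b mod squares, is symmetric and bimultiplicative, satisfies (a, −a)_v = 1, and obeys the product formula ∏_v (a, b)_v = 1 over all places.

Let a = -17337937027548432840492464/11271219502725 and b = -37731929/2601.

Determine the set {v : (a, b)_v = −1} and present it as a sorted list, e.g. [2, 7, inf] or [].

Mod squares: a ≡ -249711, b ≡ -17081. Check v ∈ {∞, 2, 3, 5, 7, 11, 13, 17, 19, 23, 29, 31, 47}.
v=7: a=7^-1·(≡3), b=7^0·(≡6) mod 7; (3|7)=-1, (6|7)=-1; (−1)^{-1·0·3}·(-1)^0·(-1)^-1 = -1.
v=3: a=3^-3·(≡1), b=3^-2·(≡1) mod 3; (1|3)=+1, (1|3)=+1; (−1)^{-3·-2·1}·(+1)^-2·(+1)^-3 = +1.
v=5: a=5^-2·(≡4), b=5^0·(≡1) mod 5; (4|5)=+1, (1|5)=+1; (−1)^{-2·0·2}·(+1)^0·(+1)^-2 = +1.
v=23: a=23^3·(≡19), b=23^0·(≡4) mod 23; (19|23)=-1, (4|23)=+1; (−1)^{3·0·11}·(-1)^0·(+1)^3 = +1.
v=31: a=31^2·(≡2), b=31^1·(≡2) mod 31; (2|31)=+1, (2|31)=+1; (−1)^{2·1·15}·(+1)^1·(+1)^2 = +1.
v=11: a=11^3·(≡4), b=11^0·(≡8) mod 11; (4|11)=+1, (8|11)=-1; (−1)^{3·0·5}·(+1)^0·(-1)^3 = -1.
v=2: v_2(a)=4, v_2(b)=0; units ≡ 1, 7 (mod 8); ε·ε+αω+βω = 0·1+4·0+0·0 ≡ 0  ⇒  (a,b)_2 = +1.
v=29: a=29^2·(≡2), b=29^1·(≡5) mod 29; (2|29)=-1, (5|29)=+1; (−1)^{2·1·14}·(-1)^1·(+1)^2 = -1.
v=13: a=13^-4·(≡8), b=13^0·(≡12) mod 13; (8|13)=-1, (12|13)=+1; (−1)^{-4·0·6}·(-1)^0·(+1)^-4 = +1.
v=17: a=17^-4·(≡15), b=17^-2·(≡9) mod 17; (15|17)=+1, (9|17)=+1; (−1)^{-4·-2·8}·(+1)^-2·(+1)^-4 = +1.
v=19: a=19^2·(≡16), b=19^1·(≡15) mod 19; (16|19)=+1, (15|19)=-1; (−1)^{2·1·9}·(+1)^1·(-1)^2 = +1.
v=∞: -249711 < 0 and -17081 < 0  ⇒  (a,b)_∞ = -1.
v=47: a=47^5·(≡31), b=47^2·(≡34) mod 47; (31|47)=-1, (34|47)=+1; (−1)^{5·2·23}·(-1)^2·(+1)^5 = +1.
(-249711, -17081 / ℚ) ramifies at {7, 11, 29, ∞}: a division algebra.

[7, 11, 29, inf]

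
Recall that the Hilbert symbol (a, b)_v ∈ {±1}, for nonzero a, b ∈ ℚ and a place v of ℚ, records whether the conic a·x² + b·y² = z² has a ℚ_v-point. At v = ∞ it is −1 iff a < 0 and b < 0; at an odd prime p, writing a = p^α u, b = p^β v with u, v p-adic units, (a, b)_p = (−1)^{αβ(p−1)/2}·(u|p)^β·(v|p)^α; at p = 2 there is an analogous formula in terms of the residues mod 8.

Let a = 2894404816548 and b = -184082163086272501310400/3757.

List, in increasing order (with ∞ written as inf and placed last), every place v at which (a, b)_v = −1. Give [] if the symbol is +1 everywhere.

(a, b) ≡ (713, -59163) mod (ℚ^×)²; places V = {2, 3, 5, 7, 13, 17, 23, 31, 37, 41, ∞}.
(a,b)_7: α=2, u≡3; β=4, v≡2 (mod 7); (3|7)=-1, (2|7)=+1; sign (−1)^0·-1^4·+1^2 = +1.
(a,b)_2: α=2, β=6; u≡1, v≡5 (mod 8); ε(u)ε(v)=0·0, αω(v)=2·1, βω(u)=6·0; sum ≡ 0  ⇒  +1.
(a,b)_23: α=1, u≡13; β=2, v≡18 (mod 23); (13|23)=+1, (18|23)=+1; sign (−1)^0·+1^2·+1^1 = +1.
(a,b)_31: α=1, u≡3; β=2, v≡25 (mod 31); (3|31)=-1, (25|31)=+1; sign (−1)^0·-1^2·+1^1 = +1.
(a,b)_17: α=0, u≡13; β=-2, v≡5 (mod 17); (13|17)=+1, (5|17)=-1; sign (−1)^0·+1^-2·-1^0 = +1.
(a,b)_37: α=2, u≡4; β=3, v≡18 (mod 37); (4|37)=+1, (18|37)=-1; sign (−1)^0·+1^3·-1^2 = +1.
(a,b)_3: α=2, u≡2; β=3, v≡1 (mod 3); (2|3)=-1, (1|3)=+1; sign (−1)^0·-1^3·+1^2 = -1.
(a,b)_∞: sgn(713)=+, sgn(-59163)=−, so +1.
(a,b)_13: α=0, u≡11; β=-1, v≡1 (mod 13); (11|13)=-1, (1|13)=+1; sign (−1)^0·-1^-1·+1^0 = -1.
(a,b)_5: α=0, u≡3; β=2, v≡2 (mod 5); (3|5)=-1, (2|5)=-1; sign (−1)^0·-1^2·-1^0 = +1.
(a,b)_41: α=2, u≡10; β=3, v≡31 (mod 41); (10|41)=+1, (31|41)=+1; sign (−1)^0·+1^3·+1^2 = +1.
Ram(713, -59163) = {3, 13}; no ℚ_3-point on the conic.

[3, 13]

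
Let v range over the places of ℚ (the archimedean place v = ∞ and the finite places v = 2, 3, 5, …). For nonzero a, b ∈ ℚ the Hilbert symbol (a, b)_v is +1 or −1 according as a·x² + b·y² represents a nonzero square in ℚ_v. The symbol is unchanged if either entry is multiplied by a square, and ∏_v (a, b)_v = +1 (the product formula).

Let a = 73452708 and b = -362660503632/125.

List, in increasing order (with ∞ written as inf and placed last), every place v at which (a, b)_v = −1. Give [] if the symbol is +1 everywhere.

Mod squares: a ≡ 3857, b ≡ -8265. Check v ∈ {∞, 2, 3, 5, 7, 19, 23, 29}.
v=19: a=19^1·(≡2), b=19^1·(≡12) mod 19; (2|19)=-1, (12|19)=-1; (−1)^{1·1·9}·(-1)^1·(-1)^1 = -1.
v=5: a=5^0·(≡3), b=5^-3·(≡3) mod 5; (3|5)=-1, (3|5)=-1; (−1)^{0·-3·2}·(-1)^-3·(-1)^0 = -1.
v=23: a=23^2·(≡1), b=23^4·(≡19) mod 23; (1|23)=+1, (19|23)=-1; (−1)^{2·4·11}·(+1)^4·(-1)^2 = +1.
v=29: a=29^1·(≡21), b=29^1·(≡28) mod 29; (21|29)=-1, (28|29)=+1; (−1)^{1·1·14}·(-1)^1·(+1)^1 = -1.
v=3: a=3^2·(≡2), b=3^1·(≡2) mod 3; (2|3)=-1, (2|3)=-1; (−1)^{2·1·1}·(-1)^1·(-1)^2 = -1.
v=2: v_2(a)=2, v_2(b)=4; units ≡ 1, 7 (mod 8); ε·ε+αω+βω = 0·1+2·0+4·0 ≡ 0  ⇒  (a,b)_2 = +1.
v=7: a=7^1·(≡6), b=7^2·(≡4) mod 7; (6|7)=-1, (4|7)=+1; (−1)^{1·2·3}·(-1)^2·(+1)^1 = +1.
v=∞: 3857 > 0 and -8265 < 0  ⇒  (a,b)_∞ = +1.
(3857, -8265 / ℚ) ramifies at {3, 5, 19, 29}: a division algebra.

[3, 5, 19, 29]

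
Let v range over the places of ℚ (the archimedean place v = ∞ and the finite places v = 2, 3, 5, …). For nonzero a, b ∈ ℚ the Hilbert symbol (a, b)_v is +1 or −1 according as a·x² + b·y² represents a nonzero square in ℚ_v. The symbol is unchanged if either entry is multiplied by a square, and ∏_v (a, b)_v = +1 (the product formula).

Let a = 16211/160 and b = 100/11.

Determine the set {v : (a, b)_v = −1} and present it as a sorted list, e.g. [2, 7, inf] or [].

Mod squares: a ≡ 162110, b ≡ 11. Check v ∈ {∞, 2, 5, 11, 13, 29, 43}.
v=11: a=11^0·(≡5), b=11^-1·(≡1) mod 11; (5|11)=+1, (1|11)=+1; (−1)^{0·-1·5}·(+1)^-1·(+1)^0 = +1.
v=5: a=5^-1·(≡3), b=5^2·(≡4) mod 5; (3|5)=-1, (4|5)=+1; (−1)^{-1·2·2}·(-1)^2·(+1)^-1 = +1.
v=29: a=29^1·(≡16), b=29^0·(≡17) mod 29; (16|29)=+1, (17|29)=-1; (−1)^{1·0·14}·(+1)^0·(-1)^1 = -1.
v=∞: 162110 > 0 and 11 > 0  ⇒  (a,b)_∞ = +1.
v=2: v_2(a)=-5, v_2(b)=2; units ≡ 7, 3 (mod 8); ε·ε+αω+βω = 1·1+-5·1+2·0 ≡ 0  ⇒  (a,b)_2 = +1.
v=43: a=43^1·(≡8), b=43^0·(≡13) mod 43; (8|43)=-1, (13|43)=+1; (−1)^{1·0·21}·(-1)^0·(+1)^1 = +1.
v=13: a=13^1·(≡3), b=13^0·(≡2) mod 13; (3|13)=+1, (2|13)=-1; (−1)^{1·0·6}·(+1)^0·(-1)^1 = -1.
(162110, 11 / ℚ) ramifies at {13, 29}: a division algebra.

[13, 29]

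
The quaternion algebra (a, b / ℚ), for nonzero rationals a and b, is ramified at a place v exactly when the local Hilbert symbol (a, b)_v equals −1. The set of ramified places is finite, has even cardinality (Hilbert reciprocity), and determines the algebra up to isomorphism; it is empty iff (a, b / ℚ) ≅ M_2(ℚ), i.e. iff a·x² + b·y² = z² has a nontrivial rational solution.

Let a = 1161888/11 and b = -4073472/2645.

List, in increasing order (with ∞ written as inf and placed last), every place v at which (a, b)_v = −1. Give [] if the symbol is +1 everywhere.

[2, 5, 13, 19]

(a, b) ≡ (16302, -2210) mod (ℚ^×)²; places V = {2, 3, 5, 7, 11, 13, 17, 19, 23, ∞}.
(a,b)_13: α=1, u≡6; β=1, v≡10 (mod 13); (6|13)=-1, (10|13)=+1; sign (−1)^0·-1^1·+1^1 = -1.
(a,b)_7: α=2, u≡6; β=0, v≡4 (mod 7); (6|7)=-1, (4|7)=+1; sign (−1)^0·-1^0·+1^2 = +1.
(a,b)_23: α=0, u≡6; β=-2, v≡7 (mod 23); (6|23)=+1, (7|23)=-1; sign (−1)^0·+1^-2·-1^0 = +1.
(a,b)_11: α=-1, u≡2; β=0, v≡3 (mod 11); (2|11)=-1, (3|11)=+1; sign (−1)^0·-1^0·+1^-1 = +1.
(a,b)_3: α=1, u≡1; β=2, v≡1 (mod 3); (1|3)=+1, (1|3)=+1; sign (−1)^0·+1^2·+1^1 = +1.
(a,b)_5: α=0, u≡3; β=-1, v≡2 (mod 5); (3|5)=-1, (2|5)=-1; sign (−1)^0·-1^-1·-1^0 = -1.
(a,b)_17: α=0, u≡16; β=1, v≡5 (mod 17); (16|17)=+1, (5|17)=-1; sign (−1)^0·+1^1·-1^0 = +1.
(a,b)_∞: sgn(16302)=+, sgn(-2210)=−, so +1.
(a,b)_19: α=1, u≡13; β=0, v≡13 (mod 19); (13|19)=-1, (13|19)=-1; sign (−1)^0·-1^0·-1^1 = -1.
(a,b)_2: α=5, β=11; u≡7, v≡7 (mod 8); ε(u)ε(v)=1·1, αω(v)=5·0, βω(u)=11·0; sum ≡ 1  ⇒  -1.
(16302, -2210 / ℚ) ramifies at {2, 5, 13, 19}: a division algebra.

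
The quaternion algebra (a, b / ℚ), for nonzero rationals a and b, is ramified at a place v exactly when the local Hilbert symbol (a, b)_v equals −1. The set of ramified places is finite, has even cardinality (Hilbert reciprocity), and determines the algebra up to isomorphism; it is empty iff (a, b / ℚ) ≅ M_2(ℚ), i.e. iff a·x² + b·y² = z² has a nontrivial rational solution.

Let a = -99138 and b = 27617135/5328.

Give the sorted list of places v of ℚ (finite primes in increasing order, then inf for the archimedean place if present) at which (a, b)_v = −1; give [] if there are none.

(a, b) ≡ (-99138, 123395) mod (ℚ^×)²; places V = {2, 3, 5, 7, 13, 23, 29, 31, 37, 41, ∞}.
(a,b)_37: α=0, u≡22; β=-1, v≡18 (mod 37); (22|37)=-1, (18|37)=-1; sign (−1)^0·-1^-1·-1^0 = -1.
(a,b)_41: α=1, u≡1; β=0, v≡7 (mod 41); (1|41)=+1, (7|41)=-1; sign (−1)^0·+1^0·-1^1 = -1.
(a,b)_7: α=0, u≡3; β=2, v≡3 (mod 7); (3|7)=-1, (3|7)=-1; sign (−1)^0·-1^2·-1^0 = +1.
(a,b)_2: α=1, β=-4; u≡7, v≡3 (mod 8); ε(u)ε(v)=1·1, αω(v)=1·1, βω(u)=-4·0; sum ≡ 0  ⇒  +1.
(a,b)_13: α=1, u≡5; β=2, v≡4 (mod 13); (5|13)=-1, (4|13)=+1; sign (−1)^0·-1^2·+1^1 = +1.
(a,b)_∞: sgn(-99138)=−, sgn(123395)=+, so +1.
(a,b)_5: α=0, u≡2; β=1, v≡4 (mod 5); (2|5)=-1, (4|5)=+1; sign (−1)^0·-1^1·+1^0 = -1.
(a,b)_3: α=1, u≡2; β=-2, v≡2 (mod 3); (2|3)=-1, (2|3)=-1; sign (−1)^0·-1^-2·-1^1 = -1.
(a,b)_31: α=1, u≡26; β=0, v≡13 (mod 31); (26|31)=-1, (13|31)=-1; sign (−1)^0·-1^0·-1^1 = -1.
(a,b)_29: α=0, u≡13; β=1, v≡2 (mod 29); (13|29)=+1, (2|29)=-1; sign (−1)^0·+1^1·-1^0 = +1.
(a,b)_23: α=0, u≡15; β=1, v≡2 (mod 23); (15|23)=-1, (2|23)=+1; sign (−1)^0·-1^1·+1^0 = -1.
(-99138, 123395 / ℚ) ramifies at {3, 5, 23, 31, 37, 41}: a division algebra.

[3, 5, 23, 31, 37, 41]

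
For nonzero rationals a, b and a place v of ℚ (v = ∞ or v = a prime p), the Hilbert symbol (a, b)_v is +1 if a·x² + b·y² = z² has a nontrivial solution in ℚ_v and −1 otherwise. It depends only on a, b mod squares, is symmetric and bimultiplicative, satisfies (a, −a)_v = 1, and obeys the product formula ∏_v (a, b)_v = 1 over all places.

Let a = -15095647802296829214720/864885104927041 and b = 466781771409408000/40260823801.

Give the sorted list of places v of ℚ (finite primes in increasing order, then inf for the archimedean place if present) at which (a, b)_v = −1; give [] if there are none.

[3, 13, 23, 41]

Mod squares: a ≡ -8642595, b ≡ 28905. Check v ∈ {∞, 2, 3, 5, 7, 11, 13, 17, 23, 29, 37, 41, 47}.
v=37: a=37^0·(≡5), b=37^-2·(≡17) mod 37; (5|37)=-1, (17|37)=-1; (−1)^{0·-2·18}·(-1)^-2·(-1)^0 = +1.
v=3: a=3^3·(≡2), b=3^3·(≡2) mod 3; (2|3)=-1, (2|3)=-1; (−1)^{3·3·1}·(-1)^3·(-1)^3 = -1.
v=7: a=7^2·(≡2), b=7^2·(≡2) mod 7; (2|7)=+1, (2|7)=+1; (−1)^{2·2·3}·(+1)^2·(+1)^2 = +1.
v=17: a=17^-4·(≡9), b=17^-2·(≡11) mod 17; (9|17)=+1, (11|17)=-1; (−1)^{-4·-2·8}·(+1)^-2·(-1)^-4 = +1.
v=13: a=13^5·(≡2), b=13^2·(≡7) mod 13; (2|13)=-1, (7|13)=-1; (−1)^{5·2·6}·(-1)^2·(-1)^5 = -1.
v=29: a=29^-4·(≡17), b=29^-2·(≡8) mod 29; (17|29)=-1, (8|29)=-1; (−1)^{-4·-2·14}·(-1)^-2·(-1)^-4 = +1.
v=∞: -8642595 < 0 and 28905 > 0  ⇒  (a,b)_∞ = +1.
v=41: a=41^1·(≡27), b=41^1·(≡33) mod 41; (27|41)=-1, (33|41)=+1; (−1)^{1·1·20}·(-1)^1·(+1)^1 = -1.
v=11: a=11^-4·(≡7), b=11^-2·(≡2) mod 11; (7|11)=-1, (2|11)=-1; (−1)^{-4·-2·5}·(-1)^-2·(-1)^-4 = +1.
v=5: a=5^1·(≡1), b=5^3·(≡4) mod 5; (1|5)=+1, (4|5)=+1; (−1)^{1·3·2}·(+1)^3·(+1)^1 = +1.
v=47: a=47^1·(≡31), b=47^1·(≡37) mod 47; (31|47)=-1, (37|47)=+1; (−1)^{1·1·23}·(-1)^1·(+1)^1 = +1.
v=2: v_2(a)=18, v_2(b)=14; units ≡ 5, 1 (mod 8); ε·ε+αω+βω = 0·0+18·0+14·1 ≡ 0  ⇒  (a,b)_2 = +1.
v=23: a=23^3·(≡13), b=23^2·(≡10) mod 23; (13|23)=+1, (10|23)=-1; (−1)^{3·2·11}·(+1)^2·(-1)^3 = -1.
Ram(-8642595, 28905) = {3, 13, 23, 41}; no ℚ_3-point on the conic.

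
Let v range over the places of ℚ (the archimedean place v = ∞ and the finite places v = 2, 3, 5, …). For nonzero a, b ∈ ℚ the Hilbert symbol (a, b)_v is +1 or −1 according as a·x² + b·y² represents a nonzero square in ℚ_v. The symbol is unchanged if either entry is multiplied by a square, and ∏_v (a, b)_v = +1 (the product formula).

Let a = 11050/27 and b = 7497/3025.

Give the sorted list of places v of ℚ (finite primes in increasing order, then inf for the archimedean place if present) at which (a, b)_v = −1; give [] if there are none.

(a, b) ≡ (1326, 17) mod (ℚ^×)²; places V = {2, 3, 5, 7, 11, 13, 17, ∞}.
(a,b)_13: α=1, u≡5; β=0, v≡1 (mod 13); (5|13)=-1, (1|13)=+1; sign (−1)^0·-1^0·+1^1 = +1.
(a,b)_2: α=1, β=0; u≡7, v≡1 (mod 8); ε(u)ε(v)=1·0, αω(v)=1·0, βω(u)=0·0; sum ≡ 0  ⇒  +1.
(a,b)_∞: sgn(1326)=+, sgn(17)=+, so +1.
(a,b)_5: α=2, u≡1; β=-2, v≡2 (mod 5); (1|5)=+1, (2|5)=-1; sign (−1)^0·+1^-2·-1^2 = +1.
(a,b)_17: α=1, u≡14; β=1, v≡1 (mod 17); (14|17)=-1, (1|17)=+1; sign (−1)^0·-1^1·+1^1 = -1.
(a,b)_3: α=-3, u≡1; β=2, v≡2 (mod 3); (1|3)=+1, (2|3)=-1; sign (−1)^0·+1^2·-1^-3 = -1.
(a,b)_7: α=0, u≡3; β=2, v≡6 (mod 7); (3|7)=-1, (6|7)=-1; sign (−1)^0·-1^2·-1^0 = +1.
(a,b)_11: α=0, u≡10; β=-2, v≡2 (mod 11); (10|11)=-1, (2|11)=-1; sign (−1)^0·-1^-2·-1^0 = +1.
|Ram(1326, 17)| = 2, even; anisotropic at {3, 17}.

[3, 17]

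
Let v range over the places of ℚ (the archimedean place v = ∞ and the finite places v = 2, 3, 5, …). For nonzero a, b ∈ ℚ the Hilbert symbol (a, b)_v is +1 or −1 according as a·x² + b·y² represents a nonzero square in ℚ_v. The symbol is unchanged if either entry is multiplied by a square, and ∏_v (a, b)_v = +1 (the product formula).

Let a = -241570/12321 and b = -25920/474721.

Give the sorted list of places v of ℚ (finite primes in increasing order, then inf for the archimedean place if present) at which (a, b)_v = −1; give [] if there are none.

(a, b) ≡ (-4930, -5) mod (ℚ^×)²; places V = {2, 3, 5, 7, 13, 17, 29, 37, 53, ∞}.
(a,b)_3: α=-2, u≡2; β=4, v≡1 (mod 3); (2|3)=-1, (1|3)=+1; sign (−1)^0·-1^4·+1^-2 = +1.
(a,b)_2: α=1, β=6; u≡7, v≡3 (mod 8); ε(u)ε(v)=1·1, αω(v)=1·1, βω(u)=6·0; sum ≡ 0  ⇒  +1.
(a,b)_53: α=0, u≡15; β=-2, v≡5 (mod 53); (15|53)=+1, (5|53)=-1; sign (−1)^0·+1^-2·-1^0 = +1.
(a,b)_5: α=1, u≡1; β=1, v≡1 (mod 5); (1|5)=+1, (1|5)=+1; sign (−1)^0·+1^1·+1^1 = +1.
(a,b)_37: α=-2, u≡25; β=0, v≡15 (mod 37); (25|37)=+1, (15|37)=-1; sign (−1)^0·+1^0·-1^-2 = +1.
(a,b)_13: α=0, u≡10; β=-2, v≡2 (mod 13); (10|13)=+1, (2|13)=-1; sign (−1)^0·+1^-2·-1^0 = +1.
(a,b)_29: α=1, u≡9; β=0, v≡9 (mod 29); (9|29)=+1, (9|29)=+1; sign (−1)^0·+1^0·+1^1 = +1.
(a,b)_7: α=2, u≡5; β=0, v≡4 (mod 7); (5|7)=-1, (4|7)=+1; sign (−1)^0·-1^0·+1^2 = +1.
(a,b)_17: α=1, u≡8; β=0, v≡3 (mod 17); (8|17)=+1, (3|17)=-1; sign (−1)^0·+1^0·-1^1 = -1.
(a,b)_∞: sgn(-4930)=−, sgn(-5)=−, so -1.
(-4930, -5 / ℚ) ramifies at {17, ∞}: a division algebra.

[17, inf]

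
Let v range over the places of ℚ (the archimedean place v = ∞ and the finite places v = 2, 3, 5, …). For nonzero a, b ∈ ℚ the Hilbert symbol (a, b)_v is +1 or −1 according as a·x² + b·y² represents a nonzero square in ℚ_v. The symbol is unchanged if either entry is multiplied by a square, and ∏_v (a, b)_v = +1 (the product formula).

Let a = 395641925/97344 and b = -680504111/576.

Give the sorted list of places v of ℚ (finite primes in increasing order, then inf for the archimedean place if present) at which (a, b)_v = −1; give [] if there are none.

Mod squares: a ≡ 322973, b ≡ -7511. Check v ∈ {∞, 2, 3, 5, 7, 13, 29, 37, 43}.
v=7: a=7^3·(≡4), b=7^3·(≡6) mod 7; (4|7)=+1, (6|7)=-1; (−1)^{3·3·3}·(+1)^3·(-1)^3 = +1.
v=3: a=3^-2·(≡2), b=3^-2·(≡1) mod 3; (2|3)=-1, (1|3)=+1; (−1)^{-2·-2·1}·(-1)^-2·(+1)^-2 = +1.
v=13: a=13^-2·(≡4), b=13^0·(≡3) mod 13; (4|13)=+1, (3|13)=+1; (−1)^{-2·0·6}·(+1)^0·(+1)^-2 = +1.
v=2: v_2(a)=-6, v_2(b)=-6; units ≡ 5, 1 (mod 8); ε·ε+αω+βω = 0·0+-6·0+-6·1 ≡ 0  ⇒  (a,b)_2 = +1.
v=37: a=37^1·(≡4), b=37^1·(≡5) mod 37; (4|37)=+1, (5|37)=-1; (−1)^{1·1·18}·(+1)^1·(-1)^1 = -1.
v=5: a=5^2·(≡3), b=5^0·(≡4) mod 5; (3|5)=-1, (4|5)=+1; (−1)^{2·0·2}·(-1)^0·(+1)^2 = +1.
v=29: a=29^1·(≡25), b=29^1·(≡12) mod 29; (25|29)=+1, (12|29)=-1; (−1)^{1·1·14}·(+1)^1·(-1)^1 = -1.
v=∞: 322973 > 0 and -7511 < 0  ⇒  (a,b)_∞ = +1.
v=43: a=43^1·(≡26), b=43^2·(≡10) mod 43; (26|43)=-1, (10|43)=+1; (−1)^{1·2·21}·(-1)^2·(+1)^1 = +1.
|Ram(322973, -7511)| = 2, even; anisotropic at {29, 37}.

[29, 37]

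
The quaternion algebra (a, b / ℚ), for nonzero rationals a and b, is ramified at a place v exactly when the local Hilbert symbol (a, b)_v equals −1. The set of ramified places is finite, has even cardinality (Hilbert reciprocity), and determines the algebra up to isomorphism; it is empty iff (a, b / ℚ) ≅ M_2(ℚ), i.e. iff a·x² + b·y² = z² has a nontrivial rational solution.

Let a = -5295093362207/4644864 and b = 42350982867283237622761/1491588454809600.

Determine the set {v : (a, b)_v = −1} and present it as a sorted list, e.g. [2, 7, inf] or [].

[2, 37]

(a, b) ≡ (-465682, 138446) mod (ℚ^×)²; places V = {2, 3, 5, 7, 11, 13, 29, 31, 37, ∞}.
(a,b)_31: α=3, u≡13; β=5, v≡19 (mod 31); (13|31)=-1, (19|31)=+1; sign (−1)^1·-1^5·+1^3 = +1.
(a,b)_29: α=1, u≡8; β=1, v≡26 (mod 29); (8|29)=-1, (26|29)=-1; sign (−1)^0·-1^1·-1^1 = +1.
(a,b)_7: α=-1, u≡2; β=-3, v≡5 (mod 7); (2|7)=+1, (5|7)=-1; sign (−1)^1·+1^-3·-1^-1 = +1.
(a,b)_37: α=3, u≡15; β=4, v≡14 (mod 37); (15|37)=-1, (14|37)=-1; sign (−1)^0·-1^4·-1^3 = -1.
(a,b)_11: α=2, u≡5; β=5, v≡10 (mod 11); (5|11)=+1, (10|11)=-1; sign (−1)^0·+1^5·-1^2 = +1.
(a,b)_3: α=-4, u≡2; β=-4, v≡2 (mod 3); (2|3)=-1, (2|3)=-1; sign (−1)^0·-1^-4·-1^-4 = +1.
(a,b)_2: α=-13, β=-31; u≡7, v≡7 (mod 8); ε(u)ε(v)=1·1, αω(v)=-13·0, βω(u)=-31·0; sum ≡ 1  ⇒  -1.
(a,b)_5: α=0, u≡2; β=-2, v≡4 (mod 5); (2|5)=-1, (4|5)=+1; sign (−1)^0·-1^-2·+1^0 = +1.
(a,b)_13: α=0, u≡9; β=2, v≡4 (mod 13); (9|13)=+1, (4|13)=+1; sign (−1)^0·+1^2·+1^0 = +1.
(a,b)_∞: sgn(-465682)=−, sgn(138446)=+, so +1.
(-465682, 138446 / ℚ) ramifies at {2, 37}: a division algebra.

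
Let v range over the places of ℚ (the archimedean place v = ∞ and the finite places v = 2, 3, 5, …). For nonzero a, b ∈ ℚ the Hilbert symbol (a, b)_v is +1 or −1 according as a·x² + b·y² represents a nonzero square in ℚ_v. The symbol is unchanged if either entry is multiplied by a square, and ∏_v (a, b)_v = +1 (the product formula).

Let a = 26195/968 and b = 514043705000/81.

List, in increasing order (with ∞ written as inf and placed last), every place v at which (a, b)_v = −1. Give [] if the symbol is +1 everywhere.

[5, 31]

(a, b) ≡ (310, 213962) mod (ℚ^×)²; places V = {2, 3, 5, 7, 11, 13, 17, 29, 31, ∞}.
(a,b)_7: α=0, u≡4; β=1, v≡2 (mod 7); (4|7)=+1, (2|7)=+1; sign (−1)^0·+1^1·+1^0 = +1.
(a,b)_∞: sgn(310)=+, sgn(213962)=+, so +1.
(a,b)_31: α=1, u≡10; β=3, v≡8 (mod 31); (10|31)=+1, (8|31)=+1; sign (−1)^1·+1^3·+1^1 = -1.
(a,b)_2: α=-3, β=3; u≡3, v≡5 (mod 8); ε(u)ε(v)=1·0, αω(v)=-3·1, βω(u)=3·1; sum ≡ 0  ⇒  +1.
(a,b)_17: α=0, u≡2; β=1, v≡12 (mod 17); (2|17)=+1, (12|17)=-1; sign (−1)^0·+1^1·-1^0 = +1.
(a,b)_29: α=0, u≡6; β=1, v≡10 (mod 29); (6|29)=+1, (10|29)=-1; sign (−1)^0·+1^1·-1^0 = +1.
(a,b)_5: α=1, u≡3; β=4, v≡3 (mod 5); (3|5)=-1, (3|5)=-1; sign (−1)^0·-1^4·-1^1 = -1.
(a,b)_13: α=2, u≡2; β=0, v≡11 (mod 13); (2|13)=-1, (11|13)=-1; sign (−1)^0·-1^0·-1^2 = +1.
(a,b)_3: α=0, u≡1; β=-4, v≡2 (mod 3); (1|3)=+1, (2|3)=-1; sign (−1)^0·+1^-4·-1^0 = +1.
(a,b)_11: α=-2, u≡6; β=0, v≡3 (mod 11); (6|11)=-1, (3|11)=+1; sign (−1)^0·-1^0·+1^-2 = +1.
(310, 213962 / ℚ) ramifies at {5, 31}: a division algebra.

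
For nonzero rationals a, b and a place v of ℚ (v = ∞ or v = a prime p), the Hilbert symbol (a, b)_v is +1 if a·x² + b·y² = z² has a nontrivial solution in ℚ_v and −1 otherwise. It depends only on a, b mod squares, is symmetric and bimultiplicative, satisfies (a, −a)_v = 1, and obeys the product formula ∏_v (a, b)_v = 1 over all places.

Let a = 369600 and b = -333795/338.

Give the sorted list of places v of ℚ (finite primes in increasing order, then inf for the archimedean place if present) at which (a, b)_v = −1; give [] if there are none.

[7, 11]

Mod squares: a ≡ 231, b ≡ -2310. Check v ∈ {∞, 2, 3, 5, 7, 11, 13, 17}.
v=5: a=5^2·(≡4), b=5^1·(≡2) mod 5; (4|5)=+1, (2|5)=-1; (−1)^{2·1·2}·(+1)^1·(-1)^2 = +1.
v=13: a=13^0·(≡10), b=13^-2·(≡3) mod 13; (10|13)=+1, (3|13)=+1; (−1)^{0·-2·6}·(+1)^-2·(+1)^0 = +1.
v=11: a=11^1·(≡6), b=11^1·(≡6) mod 11; (6|11)=-1, (6|11)=-1; (−1)^{1·1·5}·(-1)^1·(-1)^1 = -1.
v=7: a=7^1·(≡6), b=7^1·(≡3) mod 7; (6|7)=-1, (3|7)=-1; (−1)^{1·1·3}·(-1)^1·(-1)^1 = -1.
v=17: a=17^0·(≡3), b=17^2·(≡8) mod 17; (3|17)=-1, (8|17)=+1; (−1)^{0·2·8}·(-1)^2·(+1)^0 = +1.
v=∞: 231 > 0 and -2310 < 0  ⇒  (a,b)_∞ = +1.
v=2: v_2(a)=6, v_2(b)=-1; units ≡ 7, 5 (mod 8); ε·ε+αω+βω = 1·0+6·1+-1·0 ≡ 0  ⇒  (a,b)_2 = +1.
v=3: a=3^1·(≡2), b=3^1·(≡1) mod 3; (2|3)=-1, (1|3)=+1; (−1)^{1·1·1}·(-1)^1·(+1)^1 = +1.
|Ram(231, -2310)| = 2, even; anisotropic at {7, 11}.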